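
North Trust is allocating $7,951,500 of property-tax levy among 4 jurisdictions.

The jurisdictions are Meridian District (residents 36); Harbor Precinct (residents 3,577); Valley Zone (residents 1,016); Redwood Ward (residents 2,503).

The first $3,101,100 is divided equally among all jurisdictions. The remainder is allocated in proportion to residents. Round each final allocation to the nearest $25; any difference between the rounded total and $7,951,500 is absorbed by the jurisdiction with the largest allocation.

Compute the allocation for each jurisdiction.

First tranche $3,101,100 split equally: $775,275 each.
Remainder $4,850,400 by residents (total 7,132): Meridian District 24,483.23 → $24,475; Harbor Precinct 2,432,680.99 → $2,432,675; Valley Zone 690,971.17 → $690,975; Redwood Ward 1,702,264.61 → $1,702,275.
Totals: Meridian District $775,275 + $24,475 = $799,750; Harbor Precinct $775,275 + $2,432,675 = $3,207,950; Valley Zone $775,275 + $690,975 = $1,466,250; Redwood Ward $775,275 + $1,702,275 = $2,477,550.

Meridian District: $799,750 | Harbor Precinct: $3,207,950 | Valley Zone: $1,466,250 | Redwood Ward: $2,477,550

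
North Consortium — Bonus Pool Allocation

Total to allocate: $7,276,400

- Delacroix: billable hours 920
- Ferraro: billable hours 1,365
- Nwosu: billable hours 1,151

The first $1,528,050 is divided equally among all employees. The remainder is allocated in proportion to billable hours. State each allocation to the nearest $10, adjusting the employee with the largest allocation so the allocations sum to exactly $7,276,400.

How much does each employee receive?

Equal tier: $1,528,050 ÷ 3 = $509,350 apiece.
Remainder $5,748,350 by billable hours (total 3,436): Delacroix 1,539,139.12 → $1,539,140; Ferraro 2,283,614.01 → $2,283,610; Nwosu 1,925,596.87 → $1,925,600.
Totals: Delacroix $509,350 + $1,539,140 = $2,048,490; Ferraro $509,350 + $2,283,610 = $2,792,960; Nwosu $509,350 + $1,925,600 = $2,434,950.

Delacroix: $2,048,490 | Ferraro: $2,792,960 | Nwosu: $2,434,950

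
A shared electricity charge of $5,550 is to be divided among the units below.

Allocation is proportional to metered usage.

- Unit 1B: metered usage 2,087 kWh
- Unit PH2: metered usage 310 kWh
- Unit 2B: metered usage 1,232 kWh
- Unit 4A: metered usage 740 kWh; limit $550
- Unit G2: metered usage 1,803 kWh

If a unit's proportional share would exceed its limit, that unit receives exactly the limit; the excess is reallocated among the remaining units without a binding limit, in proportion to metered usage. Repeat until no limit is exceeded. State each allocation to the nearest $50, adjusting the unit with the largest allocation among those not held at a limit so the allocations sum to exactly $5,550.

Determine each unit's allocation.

Unit 1B: $1,900 | Unit PH2: $300 | Unit 2B: $1,150 | Unit 4A: $550 | Unit G2: $1,650

Metered usage total: 6,172.
Proportional shares (ignoring caps): Unit 1B 1,876.68; Unit PH2 278.76; Unit 2B 1,107.84; Unit 4A 665.42; Unit G2 1,621.30.
Cap binds for Unit 4A ($550); balance $5,000 reallocated over remaining metered usage 5,432.
Shares after redistribution: Unit 1B 1,921.02 → $1,900; Unit PH2 285.35 → $300; Unit 2B 1,134.02 → $1,150; Unit G2 1,659.61 → $1,650.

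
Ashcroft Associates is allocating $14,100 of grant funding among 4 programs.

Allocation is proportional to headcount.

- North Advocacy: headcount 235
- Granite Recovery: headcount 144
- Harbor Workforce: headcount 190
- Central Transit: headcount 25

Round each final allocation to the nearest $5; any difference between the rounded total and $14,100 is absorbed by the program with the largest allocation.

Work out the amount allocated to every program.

Sum of headcount: 594.
Pro-rata amounts: North Advocacy 235/594 × $14,100 = 5,578.28; Granite Recovery 144/594 × $14,100 = 3,418.18; Harbor Workforce 190/594 × $14,100 = 4,510.10; Central Transit 25/594 × $14,100 = 593.43.
After rounding ($5): North Advocacy $5,580; Granite Recovery $3,420; Harbor Workforce $4,510; Central Transit $595. Sum = $14,105.
Difference $14,100 − $14,105 = −$5 applied to largest allocation (North Advocacy): North Advocacy becomes $5,575.

North Advocacy: $5,575; Granite Recovery: $3,420; Harbor Workforce: $4,510; Central Transit: $595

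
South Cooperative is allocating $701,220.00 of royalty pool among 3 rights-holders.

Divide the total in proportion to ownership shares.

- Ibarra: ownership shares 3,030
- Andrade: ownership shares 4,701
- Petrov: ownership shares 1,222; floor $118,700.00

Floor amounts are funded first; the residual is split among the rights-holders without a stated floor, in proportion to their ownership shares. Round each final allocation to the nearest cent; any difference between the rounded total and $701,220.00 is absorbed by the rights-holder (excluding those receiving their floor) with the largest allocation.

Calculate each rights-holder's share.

Ibarra: $228,306.25 · Andrade: $354,213.75 · Petrov: $118,700.00

Fund the minimums — Petrov $118,700.00. Remaining pool $582,520.00.
Remaining pool split over remaining ownership shares 7,731: Ibarra 228,306.2476 → $228,306.25; Andrade 354,213.7524 → $354,213.75.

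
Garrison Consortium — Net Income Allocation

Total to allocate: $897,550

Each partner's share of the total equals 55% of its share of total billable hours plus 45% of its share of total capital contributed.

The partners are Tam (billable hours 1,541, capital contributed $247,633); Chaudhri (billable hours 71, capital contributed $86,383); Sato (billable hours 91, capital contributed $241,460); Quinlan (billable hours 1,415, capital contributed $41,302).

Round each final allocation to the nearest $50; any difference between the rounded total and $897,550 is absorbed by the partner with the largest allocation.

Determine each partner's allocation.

Tam: $406,150; Chaudhri: $67,800; Sato: $172,550; Quinlan: $251,050

Totals — billable hours 3,118, capital contributed 616,778.
Composite weights (55% billable hours + 45% capital contributed): Tam 0.4525; Chaudhri 0.0755; Sato 0.1922; Quinlan 0.2797.
Pro-rata amounts: Tam 406,139.07; Chaudhri 67,808.93; Sato 172,527.68; Quinlan 251,074.32.
At nearest $50: Tam $406,150; Chaudhri $67,800; Sato $172,550; Quinlan $251,050. Sum = $897,550.
Sum already equals the total — no adjustment.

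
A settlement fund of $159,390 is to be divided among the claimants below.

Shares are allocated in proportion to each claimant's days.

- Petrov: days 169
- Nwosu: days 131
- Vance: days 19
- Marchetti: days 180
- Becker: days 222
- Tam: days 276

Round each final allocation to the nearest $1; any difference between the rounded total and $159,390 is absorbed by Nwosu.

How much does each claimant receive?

Total days = 997.
Unrounded shares: Petrov 169/997 × $159,390 = 27,017.96; Nwosu 131/997 × $159,390 = 20,942.92; Vance 19/997 × $159,390 = 3,037.52; Marchetti 180/997 × $159,390 = 28,776.53; Becker 222/997 × $159,390 = 35,491.05; Tam 276/997 × $159,390 = 44,124.01.
Rounded to nearest $1: Petrov $27,018; Nwosu $20,943; Vance $3,038; Marchetti $28,777; Becker $35,491; Tam $44,124. Sum = $159,391.
Difference $159,390 − $159,391 = −$1 applied to Nwosu: Nwosu becomes $20,942.

Petrov: $27,018 | Nwosu: $20,942 | Vance: $3,038 | Marchetti: $28,777 | Becker: $35,491 | Tam: $44,124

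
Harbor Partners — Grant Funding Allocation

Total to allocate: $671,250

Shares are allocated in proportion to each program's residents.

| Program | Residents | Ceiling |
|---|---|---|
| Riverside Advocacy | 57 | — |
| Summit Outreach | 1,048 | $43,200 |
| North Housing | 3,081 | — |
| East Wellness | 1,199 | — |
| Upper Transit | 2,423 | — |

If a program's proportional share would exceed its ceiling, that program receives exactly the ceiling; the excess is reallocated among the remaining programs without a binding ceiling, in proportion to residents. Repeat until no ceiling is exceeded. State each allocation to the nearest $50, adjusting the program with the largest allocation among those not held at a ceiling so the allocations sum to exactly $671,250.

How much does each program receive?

Combined residents = 7,808.
Pro-rata shares before constraints: Riverside Advocacy 4,900.26; Summit Outreach 90,096.06; North Housing 264,872.09; East Wellness 103,077.45; Upper Transit 208,304.14.
Held at cap: Summit Outreach ($43,200); remaining pool $628,050 reallocated over remaining residents 6,760.
Shares after redistribution: Riverside Advocacy 5,295.69 → $5,300; North Housing 286,245.87 → $286,250; East Wellness 111,395.26 → $111,400; Upper Transit 225,113.19 → $225,100.

Riverside Advocacy: $5,300; Summit Outreach: $43,200; North Housing: $286,250; East Wellness: $111,400; Upper Transit: $225,100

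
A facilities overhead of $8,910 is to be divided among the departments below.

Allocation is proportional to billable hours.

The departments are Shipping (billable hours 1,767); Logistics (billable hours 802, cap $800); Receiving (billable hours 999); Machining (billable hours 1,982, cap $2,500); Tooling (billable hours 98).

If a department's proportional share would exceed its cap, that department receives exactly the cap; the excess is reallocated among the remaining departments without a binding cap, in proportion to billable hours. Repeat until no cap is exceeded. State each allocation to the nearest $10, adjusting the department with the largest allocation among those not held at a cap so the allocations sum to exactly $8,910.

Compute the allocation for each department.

Shipping: $3,460 | Logistics: $800 | Receiving: $1,960 | Machining: $2,500 | Tooling: $190

Billable hours total: 5,648.
Proportional shares (ignoring caps): Shipping 2,787.53; Logistics 1,265.19; Receiving 1,575.97; Machining 3,126.70; Tooling 154.60.
Cap binds for Logistics ($800), Machining ($2,500); balance $5,610 reallocated over remaining billable hours 2,864.
Redistributed shares: Shipping 3,461.20 → $3,460; Receiving 1,956.84 → $1,960; Tooling 191.96 → $190.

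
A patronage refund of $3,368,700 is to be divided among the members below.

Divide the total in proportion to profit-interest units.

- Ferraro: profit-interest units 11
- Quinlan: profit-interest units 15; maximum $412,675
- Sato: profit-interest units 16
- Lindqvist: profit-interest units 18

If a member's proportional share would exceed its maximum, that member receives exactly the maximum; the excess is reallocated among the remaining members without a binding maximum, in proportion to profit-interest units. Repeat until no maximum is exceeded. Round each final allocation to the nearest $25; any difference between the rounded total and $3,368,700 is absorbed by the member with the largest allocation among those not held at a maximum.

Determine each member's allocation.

Ferraro: $722,575 · Quinlan: $412,675 · Sato: $1,051,025 · Lindqvist: $1,182,425

Total profit-interest units = 60.
Proportional shares (ignoring caps): Ferraro 617,595.00; Quinlan 842,175.00; Sato 898,320.00; Lindqvist 1,010,610.00.
Cap binds for Quinlan ($412,675); residual $2,956,025 reallocated over remaining profit-interest units 45.
Redistributed shares: Ferraro 722,583.89 → $722,575; Sato 1,051,031.11 → $1,051,025; Lindqvist 1,182,410.00 → $1,182,400.
Rounding difference +$25 applied to Lindqvist → $1,182,425.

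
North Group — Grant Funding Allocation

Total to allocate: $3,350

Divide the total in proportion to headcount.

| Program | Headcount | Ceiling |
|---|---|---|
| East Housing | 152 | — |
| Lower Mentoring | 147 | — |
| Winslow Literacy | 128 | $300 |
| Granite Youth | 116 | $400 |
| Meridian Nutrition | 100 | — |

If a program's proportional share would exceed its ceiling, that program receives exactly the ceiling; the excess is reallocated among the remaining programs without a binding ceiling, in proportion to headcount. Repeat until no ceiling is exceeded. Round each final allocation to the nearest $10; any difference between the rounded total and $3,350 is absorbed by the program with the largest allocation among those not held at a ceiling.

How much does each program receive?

East Housing: $1,010; Lower Mentoring: $980; Winslow Literacy: $300; Granite Youth: $400; Meridian Nutrition: $660

Total headcount = 643.
Proportional shares (ignoring caps): East Housing 791.91; Lower Mentoring 765.86; Winslow Literacy 666.87; Granite Youth 604.35; Meridian Nutrition 521.00.
Capped: Winslow Literacy ($300), Granite Youth ($400); residual $2,650 reallocated over remaining headcount 399.
Shares after redistribution: East Housing 1,009.52 → $1,010; Lower Mentoring 976.32 → $980; Meridian Nutrition 664.16 → $660.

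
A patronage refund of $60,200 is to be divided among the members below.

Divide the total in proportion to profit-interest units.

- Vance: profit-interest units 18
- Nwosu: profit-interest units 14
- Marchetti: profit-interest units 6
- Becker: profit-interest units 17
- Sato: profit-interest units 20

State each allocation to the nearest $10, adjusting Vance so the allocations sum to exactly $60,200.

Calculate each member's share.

Vance: $14,440 | Nwosu: $11,240 | Marchetti: $4,820 | Becker: $13,650 | Sato: $16,050

Sum of profit-interest units: 75.
Pro-rata amounts: Vance 18/75 × $60,200 = 14,448.00; Nwosu 14/75 × $60,200 = 11,237.33; Marchetti 6/75 × $60,200 = 4,816.00; Becker 17/75 × $60,200 = 13,645.33; Sato 20/75 × $60,200 = 16,053.33.
At nearest $10: Vance $14,450; Nwosu $11,240; Marchetti $4,820; Becker $13,650; Sato $16,050. Sum = $60,210.
Difference $60,200 − $60,210 = −$10 applied to Vance: Vance becomes $14,440.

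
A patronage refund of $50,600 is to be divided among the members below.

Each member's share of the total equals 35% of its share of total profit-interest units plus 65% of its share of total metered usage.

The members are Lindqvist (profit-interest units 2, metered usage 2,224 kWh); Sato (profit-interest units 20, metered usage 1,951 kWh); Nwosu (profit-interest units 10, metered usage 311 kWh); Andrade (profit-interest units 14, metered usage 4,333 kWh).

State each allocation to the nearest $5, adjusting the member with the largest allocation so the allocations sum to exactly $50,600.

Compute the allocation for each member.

Lindqvist: $9,065 · Sato: $14,975 · Nwosu: $5,010 · Andrade: $21,550

Profit-interest units total 46; metered usage total 8,819.
Blended shares (35% profit-interest units + 65% metered usage): Lindqvist 0.1791; Sato 0.2960; Nwosu 0.0990; Andrade 0.4259.
Proportional shares: Lindqvist 9,064.29; Sato 14,976.15; Nwosu 5,009.86; Andrade 21,549.70.
After rounding ($5): Lindqvist $9,065; Sato $14,975; Nwosu $5,010; Andrade $21,550. Sum = $50,600.
Sum already equals the total — no adjustment.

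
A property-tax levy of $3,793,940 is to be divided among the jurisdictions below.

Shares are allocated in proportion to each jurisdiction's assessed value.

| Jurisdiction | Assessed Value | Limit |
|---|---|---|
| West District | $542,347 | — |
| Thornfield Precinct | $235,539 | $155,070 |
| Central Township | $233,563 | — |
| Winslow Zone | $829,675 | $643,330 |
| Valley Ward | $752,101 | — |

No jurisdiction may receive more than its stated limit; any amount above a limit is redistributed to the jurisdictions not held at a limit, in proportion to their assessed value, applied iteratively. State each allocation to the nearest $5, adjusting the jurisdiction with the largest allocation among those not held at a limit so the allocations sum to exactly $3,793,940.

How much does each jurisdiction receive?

West District: $1,063,225 | Thornfield Precinct: $155,070 | Central Township: $457,880 | Winslow Zone: $643,330 | Valley Ward: $1,474,435

Total assessed value = 2,593,225.
Unconstrained shares: West District 793,464.50; Thornfield Precinct 344,598.26; Central Township 341,707.34; Winslow Zone 1,213,831.11; Valley Ward 1,100,338.79.
Held at cap: Thornfield Precinct ($155,070), Winslow Zone ($643,330); remaining pool $2,995,540 reallocated over remaining assessed value 1,528,011.
Shares after redistribution: West District 1,063,226.73 → $1,063,225; Central Township 457,881.07 → $457,880; Valley Ward 1,474,432.21 → $1,474,430.
Rounding difference +$5 applied to Valley Ward → $1,474,435.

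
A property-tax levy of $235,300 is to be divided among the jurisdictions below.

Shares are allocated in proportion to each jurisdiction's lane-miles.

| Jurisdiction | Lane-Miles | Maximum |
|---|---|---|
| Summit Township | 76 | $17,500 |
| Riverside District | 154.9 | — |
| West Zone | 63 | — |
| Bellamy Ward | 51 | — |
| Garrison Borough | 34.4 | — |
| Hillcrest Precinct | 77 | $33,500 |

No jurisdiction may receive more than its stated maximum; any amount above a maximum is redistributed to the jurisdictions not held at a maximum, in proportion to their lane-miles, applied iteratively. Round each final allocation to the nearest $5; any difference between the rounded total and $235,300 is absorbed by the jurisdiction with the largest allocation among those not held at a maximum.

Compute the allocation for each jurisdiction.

Lane-miles total: 456.3.
Pro-rata shares before constraints: Summit Township 39,190.88; Riverside District 79,877.21; West Zone 32,487.18; Bellamy Ward 26,299.15; Garrison Borough 17,739.03; Hillcrest Precinct 39,706.55.
Capped: Summit Township ($17,500), Hillcrest Precinct ($33,500); remaining pool $184,300 reallocated over remaining lane-miles 303.3.
Remaining shares: Riverside District 94,124.86 → $94,125; West Zone 38,281.90 → $38,280; Bellamy Ward 30,990.11 → $30,990; Garrison Borough 20,903.13 → $20,905.

Summit Township: $17,500 | Riverside District: $94,125 | West Zone: $38,280 | Bellamy Ward: $30,990 | Garrison Borough: $20,905 | Hillcrest Precinct: $33,500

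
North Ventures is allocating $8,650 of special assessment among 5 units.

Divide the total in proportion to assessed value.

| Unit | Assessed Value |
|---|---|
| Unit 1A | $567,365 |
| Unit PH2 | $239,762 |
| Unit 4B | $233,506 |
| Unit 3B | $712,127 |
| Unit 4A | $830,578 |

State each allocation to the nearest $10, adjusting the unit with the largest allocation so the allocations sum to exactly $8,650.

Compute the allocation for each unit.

Sum of assessed value: 2,583,338.
Raw shares: Unit 1A 567,365/2,583,338 × $8,650 = 1,899.75; Unit PH2 239,762/2,583,338 × $8,650 = 802.81; Unit 4B 233,506/2,583,338 × $8,650 = 781.87; Unit 3B 712,127/2,583,338 × $8,650 = 2,384.47; Unit 4A 830,578/2,583,338 × $8,650 = 2,781.09.
At nearest $10: Unit 1A $1,900; Unit PH2 $800; Unit 4B $780; Unit 3B $2,380; Unit 4A $2,780. Sum = $8,640.
Difference $8,650 − $8,640 = +$10 applied to largest allocation (Unit 4A): Unit 4A becomes $2,790.

Unit 1A: $1,900 | Unit PH2: $800 | Unit 4B: $780 | Unit 3B: $2,380 | Unit 4A: $2,790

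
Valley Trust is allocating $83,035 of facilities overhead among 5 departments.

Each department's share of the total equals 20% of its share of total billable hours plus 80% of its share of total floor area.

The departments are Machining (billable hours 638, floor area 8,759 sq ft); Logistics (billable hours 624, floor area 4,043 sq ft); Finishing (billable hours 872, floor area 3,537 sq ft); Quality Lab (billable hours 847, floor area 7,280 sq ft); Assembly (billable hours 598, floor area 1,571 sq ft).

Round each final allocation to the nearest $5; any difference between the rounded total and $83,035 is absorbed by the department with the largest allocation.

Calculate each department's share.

Billable hours total 3,579; floor area total 25,190.
Combined weights (20% billable hours + 80% floor area): Machining 0.3138; Logistics 0.1633; Finishing 0.1611; Quality Lab 0.2785; Assembly 0.0833.
Unrounded shares: Machining 26,058.57; Logistics 13,557.14; Finishing 13,373.53; Quality Lab 23,128.11; Assembly 6,917.64.
Rounded to nearest $5: Machining $26,060; Logistics $13,555; Finishing $13,375; Quality Lab $23,130; Assembly $6,920. Sum = $83,040.
Difference $83,035 − $83,040 = −$5 applied to largest allocation (Machining): Machining becomes $26,055.

Machining: $26,055 | Logistics: $13,555 | Finishing: $13,375 | Quality Lab: $23,130 | Assembly: $6,920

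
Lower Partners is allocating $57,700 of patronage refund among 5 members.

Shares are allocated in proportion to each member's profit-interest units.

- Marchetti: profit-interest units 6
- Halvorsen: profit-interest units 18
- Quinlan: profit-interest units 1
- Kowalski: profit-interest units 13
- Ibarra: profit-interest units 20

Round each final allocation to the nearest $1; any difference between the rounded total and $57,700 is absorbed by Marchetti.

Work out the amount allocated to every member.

Profit-interest units total: 58.
Unrounded shares: Marchetti 6/58 × $57,700 = 5,968.97; Halvorsen 18/58 × $57,700 = 17,906.90; Quinlan 1/58 × $57,700 = 994.83; Kowalski 13/58 × $57,700 = 12,932.76; Ibarra 20/58 × $57,700 = 19,896.55.
After rounding ($1): Marchetti $5,969; Halvorsen $17,907; Quinlan $995; Kowalski $12,933; Ibarra $19,897. Sum = $57,701.
Difference $57,700 − $57,701 = −$1 applied to Marchetti: Marchetti becomes $5,968.

Marchetti: $5,968 · Halvorsen: $17,907 · Quinlan: $995 · Kowalski: $12,933 · Ibarra: $19,897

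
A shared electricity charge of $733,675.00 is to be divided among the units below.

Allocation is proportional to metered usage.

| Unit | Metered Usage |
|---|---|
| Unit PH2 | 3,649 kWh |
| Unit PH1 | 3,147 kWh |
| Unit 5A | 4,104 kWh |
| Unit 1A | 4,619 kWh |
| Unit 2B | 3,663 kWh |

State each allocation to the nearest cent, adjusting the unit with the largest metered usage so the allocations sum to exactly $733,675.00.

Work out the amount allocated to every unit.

Sum of metered usage: 3,649 + 3,147 + 4,104 + 4,619 + 3,663 = 19,182.
Raw shares: Unit PH2 139,567.3066; Unit PH1 120,366.7618; Unit 5A 156,970.1908; Unit 1A 176,667.9608; Unit 2B 140,102.7799.
Rounded to nearest cent: Unit PH2 $139,567.31; Unit PH1 $120,366.76; Unit 5A $156,970.19; Unit 1A $176,667.96; Unit 2B $140,102.78. Sum = $733,675.00.
Sum already equals the total — no adjustment.

Unit PH2: $139,567.31 | Unit PH1: $120,366.76 | Unit 5A: $156,970.19 | Unit 1A: $176,667.96 | Unit 2B: $140,102.78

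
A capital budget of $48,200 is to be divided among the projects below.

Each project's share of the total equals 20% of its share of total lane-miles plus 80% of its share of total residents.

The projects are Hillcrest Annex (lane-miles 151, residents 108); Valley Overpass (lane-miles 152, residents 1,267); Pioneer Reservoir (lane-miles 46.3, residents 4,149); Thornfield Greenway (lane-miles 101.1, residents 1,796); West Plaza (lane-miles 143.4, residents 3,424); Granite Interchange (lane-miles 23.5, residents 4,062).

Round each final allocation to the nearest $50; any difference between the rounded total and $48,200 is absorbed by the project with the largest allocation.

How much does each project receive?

Totals — lane-miles 617.3, residents 14,806.
Blended shares (20% lane-miles + 80% residents): Hillcrest Annex 0.0548; Valley Overpass 0.1177; Pioneer Reservoir 0.2392; Thornfield Greenway 0.1298; West Plaza 0.2315; Granite Interchange 0.2271.
Proportional shares: Hillcrest Annex 2,639.35; Valley Overpass 5,673.40; Pioneer Reservoir 11,528.49; Thornfield Greenway 6,256.23; West Plaza 11,156.68; Granite Interchange 10,945.85.
After rounding ($50): Hillcrest Annex $2,650; Valley Overpass $5,650; Pioneer Reservoir $11,550; Thornfield Greenway $6,250; West Plaza $11,150; Granite Interchange $10,950. Sum = $48,200.
Rounded total matches; no reconciliation needed.

Hillcrest Annex: $2,650 | Valley Overpass: $5,650 | Pioneer Reservoir: $11,550 | Thornfield Greenway: $6,250 | West Plaza: $11,150 | Granite Interchange: $10,950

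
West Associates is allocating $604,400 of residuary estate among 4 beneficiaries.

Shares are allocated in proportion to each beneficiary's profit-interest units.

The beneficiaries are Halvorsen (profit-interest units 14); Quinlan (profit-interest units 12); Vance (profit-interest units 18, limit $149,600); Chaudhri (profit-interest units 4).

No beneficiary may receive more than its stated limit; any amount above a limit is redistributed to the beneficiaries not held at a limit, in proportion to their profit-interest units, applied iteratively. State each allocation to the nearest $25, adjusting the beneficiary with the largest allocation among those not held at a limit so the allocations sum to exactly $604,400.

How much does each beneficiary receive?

Halvorsen: $212,225 | Quinlan: $181,925 | Vance: $149,600 | Chaudhri: $60,650

Sum of profit-interest units: 48.
Pro-rata shares before constraints: Halvorsen 176,283.33; Quinlan 151,100.00; Vance 226,650.00; Chaudhri 50,366.67.
Capped: Vance ($149,600); remaining pool $454,800 reallocated over remaining profit-interest units 30.
Shares after redistribution: Halvorsen 212,240.00 → $212,250; Quinlan 181,920.00 → $181,925; Chaudhri 60,640.00 → $60,650.
Rounding difference −$25 applied to Halvorsen → $212,225.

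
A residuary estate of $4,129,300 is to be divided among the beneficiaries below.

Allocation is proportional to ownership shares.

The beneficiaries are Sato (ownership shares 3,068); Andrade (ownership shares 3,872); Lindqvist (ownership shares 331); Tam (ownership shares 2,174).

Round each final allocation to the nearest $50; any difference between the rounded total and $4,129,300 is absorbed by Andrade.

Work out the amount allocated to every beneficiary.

Sato: $1,341,300 · Andrade: $1,692,850 · Lindqvist: $144,700 · Tam: $950,450

Total ownership shares = 9,445.
Pro-rata amounts: Sato 3,068/9,445 × $4,129,300 = 1,341,312.06; Andrade 3,872/9,445 × $4,129,300 = 1,692,816.26; Lindqvist 331/9,445 × $4,129,300 = 144,711.31; Tam 2,174/9,445 × $4,129,300 = 950,460.37.
At nearest $50: Sato $1,341,300; Andrade $1,692,800; Lindqvist $144,700; Tam $950,450. Sum = $4,129,250.
Difference $4,129,300 − $4,129,250 = +$50 applied to Andrade: Andrade becomes $1,692,850.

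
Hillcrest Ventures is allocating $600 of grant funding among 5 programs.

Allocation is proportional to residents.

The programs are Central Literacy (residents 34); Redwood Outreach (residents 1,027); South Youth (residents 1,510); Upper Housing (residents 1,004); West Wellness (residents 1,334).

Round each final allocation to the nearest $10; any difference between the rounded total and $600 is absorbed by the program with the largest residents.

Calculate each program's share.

Central Literacy: $0; Redwood Outreach: $130; South Youth: $190; Upper Housing: $120; West Wellness: $160

Total residents = 4,909.
Pro-rata amounts: Central Literacy 34/4,909 × $600 = 4.16; Redwood Outreach 1,027/4,909 × $600 = 125.52; South Youth 1,510/4,909 × $600 = 184.56; Upper Housing 1,004/4,909 × $600 = 122.71; West Wellness 1,334/4,909 × $600 = 163.05.
At nearest $10: Central Literacy $0; Redwood Outreach $130; South Youth $180; Upper Housing $120; West Wellness $160. Sum = $590.
Difference $600 − $590 = +$10 applied to largest residents (South Youth): South Youth becomes $190.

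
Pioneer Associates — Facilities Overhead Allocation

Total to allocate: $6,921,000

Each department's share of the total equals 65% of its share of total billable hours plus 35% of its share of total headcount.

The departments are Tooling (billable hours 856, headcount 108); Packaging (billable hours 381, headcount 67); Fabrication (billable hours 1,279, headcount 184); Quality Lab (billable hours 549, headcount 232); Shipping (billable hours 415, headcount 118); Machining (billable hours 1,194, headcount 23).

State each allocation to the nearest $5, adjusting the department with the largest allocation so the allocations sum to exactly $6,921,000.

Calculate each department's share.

Billable hours total 4,674; headcount total 732.
Composite weights (65% billable hours + 35% headcount): Tooling 0.1707; Packaging 0.0850; Fabrication 0.2658; Quality Lab 0.1873; Shipping 0.1141; Machining 0.1770.
Proportional shares: Tooling 1,181,282.17; Packaging 588,424.21; Fabrication 1,839,913.70; Quality Lab 1,296,143.03; Shipping 789,918.96; Machining 1,225,317.93.
After rounding ($5): Tooling $1,181,280; Packaging $588,425; Fabrication $1,839,915; Quality Lab $1,296,145; Shipping $789,920; Machining $1,225,320. Sum = $6,921,005.
Difference $6,921,000 − $6,921,005 = −$5 applied to largest allocation (Fabrication): Fabrication becomes $1,839,910.

Tooling: $1,181,280; Packaging: $588,425; Fabrication: $1,839,910; Quality Lab: $1,296,145; Shipping: $789,920; Machining: $1,225,320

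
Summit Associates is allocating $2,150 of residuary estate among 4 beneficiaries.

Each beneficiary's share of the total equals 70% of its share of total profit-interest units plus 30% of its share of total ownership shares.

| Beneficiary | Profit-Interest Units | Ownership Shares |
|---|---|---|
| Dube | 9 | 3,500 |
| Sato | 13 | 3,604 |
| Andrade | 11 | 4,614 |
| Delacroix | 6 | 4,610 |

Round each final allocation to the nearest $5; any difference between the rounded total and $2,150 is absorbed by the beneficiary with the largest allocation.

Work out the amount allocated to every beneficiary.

Dube: $485 | Sato: $645 | Andrade: $605 | Delacroix: $415

Totals — profit-interest units 39, ownership shares 16,328.
Composite weights (70% profit-interest units + 30% ownership shares): Dube 0.2258; Sato 0.2996; Andrade 0.2822; Delacroix 0.1924.
Proportional shares: Dube 485.57; Sato 644.03; Andrade 606.75; Delacroix 413.65.
At nearest $5: Dube $485; Sato $645; Andrade $605; Delacroix $415. Sum = $2,150.
Rounded total matches; no reconciliation needed.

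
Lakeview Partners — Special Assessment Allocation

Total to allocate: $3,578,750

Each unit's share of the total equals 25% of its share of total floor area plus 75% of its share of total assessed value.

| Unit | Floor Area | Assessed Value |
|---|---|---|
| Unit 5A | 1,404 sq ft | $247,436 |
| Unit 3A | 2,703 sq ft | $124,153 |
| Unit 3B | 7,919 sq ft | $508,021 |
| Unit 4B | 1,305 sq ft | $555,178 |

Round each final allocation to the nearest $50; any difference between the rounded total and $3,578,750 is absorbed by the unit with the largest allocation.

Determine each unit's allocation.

Totals — floor area 13,331, assessed value 1,434,788.
Combined weights (25% floor area + 75% assessed value): Unit 5A 0.1557; Unit 3A 0.1156; Unit 3B 0.4141; Unit 4B 0.3147.
Pro-rata amounts: Unit 5A 557,106.40; Unit 3A 413,660.68; Unit 3B 1,481,826.79; Unit 4B 1,126,156.13.
Rounded to nearest $50: Unit 5A $557,100; Unit 3A $413,650; Unit 3B $1,481,850; Unit 4B $1,126,150. Sum = $3,578,750.
Rounded total matches; no reconciliation needed.

Unit 5A: $557,100; Unit 3A: $413,650; Unit 3B: $1,481,850; Unit 4B: $1,126,150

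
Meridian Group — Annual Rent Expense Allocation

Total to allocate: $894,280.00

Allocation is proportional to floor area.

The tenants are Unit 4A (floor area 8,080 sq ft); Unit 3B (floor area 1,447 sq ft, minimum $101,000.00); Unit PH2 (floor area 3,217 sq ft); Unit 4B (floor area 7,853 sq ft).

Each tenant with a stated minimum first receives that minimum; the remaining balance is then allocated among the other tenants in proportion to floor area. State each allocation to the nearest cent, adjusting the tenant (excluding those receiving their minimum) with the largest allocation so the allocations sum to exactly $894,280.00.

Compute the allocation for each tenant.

Fund the minimums — Unit 3B $101,000.00. Residual $793,280.00.
Residual split over remaining floor area 19,150: Unit 4A 334,710.3081 → $334,710.31; Unit PH2 133,262.7551 → $133,262.76; Unit 4B 325,306.9368 → $325,306.94.
Rounding difference −$0.01 applied to Unit 4A → $334,710.30.

Unit 4A: $334,710.30 · Unit 3B: $101,000.00 · Unit PH2: $133,262.76 · Unit 4B: $325,306.94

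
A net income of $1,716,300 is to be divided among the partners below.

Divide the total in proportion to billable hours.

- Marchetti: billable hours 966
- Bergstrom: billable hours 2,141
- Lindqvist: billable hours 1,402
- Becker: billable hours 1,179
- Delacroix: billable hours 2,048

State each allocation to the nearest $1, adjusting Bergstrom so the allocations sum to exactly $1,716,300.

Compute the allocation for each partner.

Total billable hours = 7,736.
Unrounded shares: Marchetti 966/7,736 × $1,716,300 = 214,315.64; Bergstrom 2,141/7,736 × $1,716,300 = 474,999.78; Lindqvist 1,402/7,736 × $1,716,300 = 311,046.10; Becker 1,179/7,736 × $1,716,300 = 261,571.57; Delacroix 2,048/7,736 × $1,716,300 = 454,366.91.
At nearest $1: Marchetti $214,316; Bergstrom $475,000; Lindqvist $311,046; Becker $261,572; Delacroix $454,367. Sum = $1,716,301.
Difference $1,716,300 − $1,716,301 = −$1 applied to Bergstrom: Bergstrom becomes $474,999.

Marchetti: $214,316 | Bergstrom: $474,999 | Lindqvist: $311,046 | Becker: $261,572 | Delacroix: $454,367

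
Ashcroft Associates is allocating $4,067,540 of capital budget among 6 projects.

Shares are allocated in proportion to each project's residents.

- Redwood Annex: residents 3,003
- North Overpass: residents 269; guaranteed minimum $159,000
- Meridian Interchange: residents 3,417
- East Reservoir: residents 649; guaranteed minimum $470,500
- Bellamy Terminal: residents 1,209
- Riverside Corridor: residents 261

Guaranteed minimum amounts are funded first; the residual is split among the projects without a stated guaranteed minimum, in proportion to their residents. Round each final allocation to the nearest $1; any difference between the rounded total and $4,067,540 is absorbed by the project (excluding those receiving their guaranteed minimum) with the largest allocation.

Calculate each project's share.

Redwood Annex: $1,308,547; North Overpass: $159,000; Meridian Interchange: $1,488,945; East Reservoir: $470,500; Bellamy Terminal: $526,818; Riverside Corridor: $113,730

Minimums first: North Overpass $159,000; East Reservoir $470,500. Balance $3,438,040.
Balance split over remaining residents 7,890: Redwood Annex 1,308,546.78 → $1,308,547; Meridian Interchange 1,488,945.84 → $1,488,946; Bellamy Terminal 526,817.54 → $526,818; Riverside Corridor 113,729.84 → $113,730.
Rounding difference −$1 applied to Meridian Interchange → $1,488,945.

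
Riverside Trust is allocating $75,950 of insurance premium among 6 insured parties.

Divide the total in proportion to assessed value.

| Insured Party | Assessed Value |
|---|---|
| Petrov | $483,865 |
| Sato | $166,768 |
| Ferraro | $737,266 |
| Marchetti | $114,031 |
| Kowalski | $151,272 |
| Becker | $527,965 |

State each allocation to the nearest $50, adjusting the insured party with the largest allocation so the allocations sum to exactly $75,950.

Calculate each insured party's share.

Combined assessed value = 2,181,167.
Unrounded shares: Petrov 483,865/2,181,167 × $75,950 = 16,848.57; Sato 166,768/2,181,167 × $75,950 = 5,807.00; Ferraro 737,266/2,181,167 × $75,950 = 25,672.20; Marchetti 114,031/2,181,167 × $75,950 = 3,970.65; Kowalski 151,272/2,181,167 × $75,950 = 5,267.41; Becker 527,965/2,181,167 × $75,950 = 18,384.17.
At nearest $50: Petrov $16,850; Sato $5,800; Ferraro $25,650; Marchetti $3,950; Kowalski $5,250; Becker $18,400. Sum = $75,900.
Difference $75,950 − $75,900 = +$50 applied to largest allocation (Ferraro): Ferraro becomes $25,700.

Petrov: $16,850; Sato: $5,800; Ferraro: $25,700; Marchetti: $3,950; Kowalski: $5,250; Becker: $18,400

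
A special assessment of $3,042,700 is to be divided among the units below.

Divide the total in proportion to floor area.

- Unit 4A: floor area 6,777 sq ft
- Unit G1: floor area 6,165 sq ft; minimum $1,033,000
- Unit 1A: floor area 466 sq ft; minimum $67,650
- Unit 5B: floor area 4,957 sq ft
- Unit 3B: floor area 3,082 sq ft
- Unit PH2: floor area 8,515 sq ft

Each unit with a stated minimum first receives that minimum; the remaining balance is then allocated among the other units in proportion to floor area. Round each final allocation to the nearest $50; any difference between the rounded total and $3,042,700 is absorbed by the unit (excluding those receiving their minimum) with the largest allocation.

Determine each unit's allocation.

Minimums first: Unit G1 $1,033,000; Unit 1A $67,650. Remaining pool $1,942,050.
Remaining pool split over remaining floor area 23,331: Unit 4A 564,110.96 → $564,100; Unit 5B 412,615.91 → $412,600; Unit 3B 256,542.72 → $256,550; Unit PH2 708,780.41 → $708,800.

Unit 4A: $564,100 | Unit G1: $1,033,000 | Unit 1A: $67,650 | Unit 5B: $412,600 | Unit 3B: $256,550 | Unit PH2: $708,800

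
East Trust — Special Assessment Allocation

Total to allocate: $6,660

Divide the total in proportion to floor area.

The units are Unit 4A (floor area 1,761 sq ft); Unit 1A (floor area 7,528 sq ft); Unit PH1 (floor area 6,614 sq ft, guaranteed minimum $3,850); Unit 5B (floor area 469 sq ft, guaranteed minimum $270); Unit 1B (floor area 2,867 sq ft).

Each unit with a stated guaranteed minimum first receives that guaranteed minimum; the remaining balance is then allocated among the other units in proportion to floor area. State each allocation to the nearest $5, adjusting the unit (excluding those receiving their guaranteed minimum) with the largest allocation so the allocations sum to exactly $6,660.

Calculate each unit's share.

Unit 4A: $370 · Unit 1A: $1,570 · Unit PH1: $3,850 · Unit 5B: $270 · Unit 1B: $600

Guaranteed amounts: Unit PH1 $3,850; Unit 5B $270. Residual $2,540.
Residual split over remaining floor area 12,156: Unit 4A 367.96 → $370; Unit 1A 1,572.98 → $1,575; Unit 1B 599.06 → $600.
Rounding difference −$5 applied to Unit 1A → $1,570.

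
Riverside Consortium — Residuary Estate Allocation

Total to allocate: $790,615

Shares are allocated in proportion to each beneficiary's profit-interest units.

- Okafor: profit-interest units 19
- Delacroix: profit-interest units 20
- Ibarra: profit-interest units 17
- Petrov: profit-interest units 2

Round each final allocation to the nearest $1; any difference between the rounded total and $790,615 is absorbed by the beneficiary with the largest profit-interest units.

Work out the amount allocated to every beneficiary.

Okafor: $258,995; Delacroix: $272,625; Ibarra: $231,732; Petrov: $27,263

Sum of profit-interest units: 58.
Unrounded shares: Okafor 19/58 × $790,615 = 258,994.57; Delacroix 20/58 × $790,615 = 272,625.86; Ibarra 17/58 × $790,615 = 231,731.98; Petrov 2/58 × $790,615 = 27,262.59.
Rounded to nearest $1: Okafor $258,995; Delacroix $272,626; Ibarra $231,732; Petrov $27,263. Sum = $790,616.
Difference $790,615 − $790,616 = −$1 applied to largest profit-interest units (Delacroix): Delacroix becomes $272,625.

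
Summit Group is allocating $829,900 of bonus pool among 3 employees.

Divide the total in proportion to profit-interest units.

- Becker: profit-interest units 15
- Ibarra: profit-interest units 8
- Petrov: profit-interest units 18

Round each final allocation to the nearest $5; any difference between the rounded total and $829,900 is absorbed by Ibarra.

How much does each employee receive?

Becker: $303,620 · Ibarra: $161,935 · Petrov: $364,345

Profit-interest units total: 41.
Pro-rata amounts: Becker 15/41 × $829,900 = 303,621.95; Ibarra 8/41 × $829,900 = 161,931.71; Petrov 18/41 × $829,900 = 364,346.34.
Rounded to nearest $5: Becker $303,620; Ibarra $161,930; Petrov $364,345. Sum = $829,895.
Difference $829,900 − $829,895 = +$5 applied to Ibarra: Ibarra becomes $161,935.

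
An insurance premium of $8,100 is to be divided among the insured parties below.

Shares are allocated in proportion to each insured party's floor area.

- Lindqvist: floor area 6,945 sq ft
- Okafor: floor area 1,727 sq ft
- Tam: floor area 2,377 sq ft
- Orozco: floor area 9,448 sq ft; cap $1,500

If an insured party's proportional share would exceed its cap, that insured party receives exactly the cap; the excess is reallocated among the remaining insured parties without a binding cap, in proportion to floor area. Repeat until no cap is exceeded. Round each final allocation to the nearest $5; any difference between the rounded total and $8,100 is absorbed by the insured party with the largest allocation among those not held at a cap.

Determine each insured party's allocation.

Total floor area = 20,497.
Unconstrained shares: Lindqvist 2,744.52; Okafor 682.48; Tam 939.34; Orozco 3,733.66.
Held at cap: Orozco ($1,500); balance $6,600 reallocated over remaining floor area 11,049.
Redistributed shares: Lindqvist 4,148.52 → $4,150; Okafor 1,031.60 → $1,030; Tam 1,419.88 → $1,420.

Lindqvist: $4,150 · Okafor: $1,030 · Tam: $1,420 · Orozco: $1,500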